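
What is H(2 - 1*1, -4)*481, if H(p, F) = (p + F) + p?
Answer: -962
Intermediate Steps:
H(p, F) = F + 2*p (H(p, F) = (F + p) + p = F + 2*p)
H(2 - 1*1, -4)*481 = (-4 + 2*(2 - 1*1))*481 = (-4 + 2*(2 - 1))*481 = (-4 + 2*1)*481 = (-4 + 2)*481 = -2*481 = -962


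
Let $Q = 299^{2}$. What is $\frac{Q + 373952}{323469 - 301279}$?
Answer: $\frac{463353}{22190} \approx 20.881$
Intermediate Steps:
$Q = 89401$
$\frac{Q + 373952}{323469 - 301279} = \frac{89401 + 373952}{323469 - 301279} = \frac{463353}{22190}$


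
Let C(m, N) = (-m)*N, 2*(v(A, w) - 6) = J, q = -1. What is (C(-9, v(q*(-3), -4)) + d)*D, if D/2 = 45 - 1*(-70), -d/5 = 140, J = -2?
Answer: -150650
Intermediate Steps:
v(A, w) = 5 (v(A, w) = 6 + (½)*(-2) = 6 - 1 = 5)
d = -700 (d = -5*140 = -700)
C(m, N) = -N*m
D = 230 (D = 2*(45 - 1*(-70)) = 2*(45 + 70) = 2*115 = 230)
(C(-9, v(q*(-3), -4)) + d)*D = (-1*5*(-9) - 700)*230 = (45 - 700)*230 = -655*230 = -150650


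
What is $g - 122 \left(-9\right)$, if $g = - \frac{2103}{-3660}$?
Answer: $\frac{1340261}{1220} \approx 1098.6$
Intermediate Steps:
$g = \frac{701}{1220}$ ($g = \left(-2103\right) \left(- \frac{1}{3660}\right) = \frac{701}{1220} \approx 0.57459$)
$g - 122 \left(-9\right) = \frac{701}{1220} - 122 \left(-9\right) = \frac{701}{1220} - -1098 = \frac{701}{1220} + 1098 = \frac{1340261}{1220}$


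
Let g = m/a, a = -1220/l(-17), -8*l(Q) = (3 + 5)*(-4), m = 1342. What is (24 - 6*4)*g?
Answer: 0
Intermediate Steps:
l(Q) = 4 (l(Q) = -(3 + 5)*(-4)/8 = -(-4) = -1/8*(-32) = 4)
a = -305 (a = -1220/4 = -1220*1/4 = -305)
g = -22/5 (g = 1342/(-305) = 1342*(-1/305) = -22/5 ≈ -4.4000)
(24 - 6*4)*g = (24 - 6*4)*(-22/5) = (24 - 1*24)*(-22/5) = (24 - 24)*(-22/5) = 0*(-22/5) = 0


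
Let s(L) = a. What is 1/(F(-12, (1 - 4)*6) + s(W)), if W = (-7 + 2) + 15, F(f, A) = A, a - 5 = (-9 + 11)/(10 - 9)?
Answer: -1/11 ≈ -0.090909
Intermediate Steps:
a = 7 (a = 5 + (-9 + 11)/(10 - 9) = 5 + 2/1 = 5 + 2*1 = 5 + 2 = 7)
W = 10 (W = -5 + 15 = 10)
s(L) = 7
1/(F(-12, (1 - 4)*6) + s(W)) = 1/((1 - 4)*6 + 7) = 1/(-3*6 + 7) = 1/(-18 + 7) = 1/(-11) = -1/11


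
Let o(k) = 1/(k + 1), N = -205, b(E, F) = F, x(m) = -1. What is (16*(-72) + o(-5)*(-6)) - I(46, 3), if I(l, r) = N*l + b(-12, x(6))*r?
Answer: 16565/2 ≈ 8282.5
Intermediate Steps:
o(k) = 1/(1 + k)
I(l, r) = -r - 205*l (I(l, r) = -205*l - r = -r - 205*l)
(16*(-72) + o(-5)*(-6)) - I(46, 3) = (16*(-72) - 6/(1 - 5)) - (-1*3 - 205*46) = (-1152 - 6/(-4)) - (-3 - 9430) = (-1152 - 1/4*(-6)) - 1*(-9433) = (-1152 + 3/2) + 9433 = -2301/2 + 9433 = 16565/2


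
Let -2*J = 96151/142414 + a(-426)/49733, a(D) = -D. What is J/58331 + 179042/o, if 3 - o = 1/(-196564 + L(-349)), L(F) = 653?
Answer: 2070200771081609821372545/34688022256799238964 ≈ 59681.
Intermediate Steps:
o = 587734/195911 (o = 3 - 1/(-196564 + 653) = 3 - 1/(-195911) = 3 - 1*(-1/195911) = 3 + 1/195911 = 587734/195911 ≈ 3.0000)
J = -4842546047/14165350924 (J = -(96151/142414 - 1*(-426)/49733)/2 = -(96151*(1/142414) + 426*(1/49733))/2 = -(96151/142414 + 426/49733)/2 = -½*4842546047/7082675462 = -4842546047/14165350924 ≈ -0.34186)
J/58331 + 179042/o = -4842546047/14165350924/58331 + 179042/(587734/195911) = -4842546047/14165350924*1/58331 + 179042*(195911/587734) = -4842546047/826279084747844 + 17538148631/293867 = 2070200771081609821372545/34688022256799238964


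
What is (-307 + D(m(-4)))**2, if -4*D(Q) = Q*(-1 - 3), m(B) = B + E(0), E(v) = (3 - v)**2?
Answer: 91204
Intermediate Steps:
m(B) = 9 + B (m(B) = B + (-3 + 0)**2 = B + (-3)**2 = B + 9 = 9 + B)
D(Q) = Q (D(Q) = -Q*(-1 - 3)/4 = -Q*(-4)/4 = -(-1)*Q = Q)
(-307 + D(m(-4)))**2 = (-307 + (9 - 4))**2 = (-307 + 5)**2 = (-302)**2 = 91204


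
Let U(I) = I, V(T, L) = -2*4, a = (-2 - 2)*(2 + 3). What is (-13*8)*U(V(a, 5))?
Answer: 832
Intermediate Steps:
a = -20 (a = -4*5 = -20)
V(T, L) = -8
(-13*8)*U(V(a, 5)) = -13*8*(-8) = -104*(-8) = 832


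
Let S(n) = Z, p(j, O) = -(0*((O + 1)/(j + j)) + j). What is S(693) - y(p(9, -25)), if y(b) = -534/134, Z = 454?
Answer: 30685/67 ≈ 457.98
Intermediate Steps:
p(j, O) = -j (p(j, O) = -(0*((1 + O)/((2*j))) + j) = -(0*((1 + O)*(1/(2*j))) + j) = -(0*((1 + O)/(2*j)) + j) = -(0 + j) = -j)
S(n) = 454
y(b) = -267/67 (y(b) = -534*1/134 = -267/67)
S(693) - y(p(9, -25)) = 454 - 1*(-267/67) = 454 + 267/67 = 30685/67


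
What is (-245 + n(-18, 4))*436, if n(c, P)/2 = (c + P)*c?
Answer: 112924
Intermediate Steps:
n(c, P) = 2*c*(P + c) (n(c, P) = 2*((c + P)*c) = 2*((P + c)*c) = 2*(c*(P + c)) = 2*c*(P + c))
(-245 + n(-18, 4))*436 = (-245 + 2*(-18)*(4 - 18))*436 = (-245 + 2*(-18)*(-14))*436 = (-245 + 504)*436 = 259*436 = 112924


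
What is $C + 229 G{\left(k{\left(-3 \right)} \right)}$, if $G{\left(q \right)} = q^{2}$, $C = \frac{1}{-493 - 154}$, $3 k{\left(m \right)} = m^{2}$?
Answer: $\frac{1333466}{647} \approx 2061.0$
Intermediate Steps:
$k{\left(m \right)} = \frac{m^{2}}{3}$
$C = - \frac{1}{647}$ ($C = \frac{1}{-647} = - \frac{1}{647} \approx -0.0015456$)
$C + 229 G{\left(k{\left(-3 \right)} \right)} = - \frac{1}{647} + 229 \left(\frac{\left(-3\right)^{2}}{3}\right)^{2} = - \frac{1}{647} + 229 \left(\frac{1}{3} \cdot 9\right)^{2} = - \frac{1}{647} + 229 \cdot 3^{2} = - \frac{1}{647} + 229 \cdot 9 = - \frac{1}{647} + 2061 = \frac{1333466}{647}$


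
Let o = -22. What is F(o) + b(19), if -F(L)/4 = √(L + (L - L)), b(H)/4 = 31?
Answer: 124 - 4*I*√22 ≈ 124.0 - 18.762*I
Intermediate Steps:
b(H) = 124 (b(H) = 4*31 = 124)
F(L) = -4*√L (F(L) = -4*√(L + (L - L)) = -4*√(L + 0) = -4*√L)
F(o) + b(19) = -4*I*√22 + 124 = 124 - 4*I*√22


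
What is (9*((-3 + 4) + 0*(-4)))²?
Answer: 81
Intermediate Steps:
(9*((-3 + 4) + 0*(-4)))² = (9*(1 + 0))² = (9*1)² = 9² = 81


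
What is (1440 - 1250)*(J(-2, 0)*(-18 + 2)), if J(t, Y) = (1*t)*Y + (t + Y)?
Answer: 6080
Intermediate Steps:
J(t, Y) = Y + t + Y*t (J(t, Y) = t*Y + (Y + t) = Y*t + (Y + t) = Y + t + Y*t)
(1440 - 1250)*(J(-2, 0)*(-18 + 2)) = (1440 - 1250)*((0 - 2 + 0*(-2))*(-18 + 2)) = 190*((0 - 2 + 0)*(-16)) = 190*(-2*(-16)) = 190*32 = 6080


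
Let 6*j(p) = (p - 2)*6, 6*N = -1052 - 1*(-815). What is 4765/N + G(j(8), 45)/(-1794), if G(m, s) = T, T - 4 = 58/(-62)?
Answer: -530008925/4393506 ≈ -120.63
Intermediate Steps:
T = 95/31 (T = 4 + 58/(-62) = 4 + 58*(-1/62) = 4 - 29/31 = 95/31 ≈ 3.0645)
N = -79/2 (N = (-1052 - 1*(-815))/6 = (-1052 + 815)/6 = (1/6)*(-237) = -79/2 ≈ -39.500)
j(p) = -2 + p (j(p) = ((p - 2)*6)/6 = ((-2 + p)*6)/6 = (-12 + 6*p)/6 = -2 + p)
G(m, s) = 95/31
4765/N + G(j(8), 45)/(-1794) = 4765/(-79/2) + (95/31)/(-1794) = 4765*(-2/79) + (95/31)*(-1/1794) = -9530/79 - 95/55614 = -530008925/4393506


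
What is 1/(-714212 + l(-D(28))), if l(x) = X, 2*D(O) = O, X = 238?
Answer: -1/713974 ≈ -1.4006e-6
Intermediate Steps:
D(O) = O/2
l(x) = 238
1/(-714212 + l(-D(28))) = 1/(-714212 + 238) = 1/(-713974) = -1/713974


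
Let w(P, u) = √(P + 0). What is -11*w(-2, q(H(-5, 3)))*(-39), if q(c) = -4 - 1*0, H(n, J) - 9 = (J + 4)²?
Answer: 429*I*√2 ≈ 606.7*I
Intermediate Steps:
H(n, J) = 9 + (4 + J)² (H(n, J) = 9 + (J + 4)² = 9 + (4 + J)²)
q(c) = -4 (q(c) = -4 + 0 = -4)
w(P, u) = √P
-11*w(-2, q(H(-5, 3)))*(-39) = -11*I*√2*(-39) = 429*I*√2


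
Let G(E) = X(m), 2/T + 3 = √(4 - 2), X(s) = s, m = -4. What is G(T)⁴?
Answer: 256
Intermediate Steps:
T = 2/(-3 + √2) (T = 2/(-3 + √(4 - 2)) = 2/(-3 + √2) ≈ -1.2612)
G(E) = -4
G(T)⁴ = (-4)⁴ = 256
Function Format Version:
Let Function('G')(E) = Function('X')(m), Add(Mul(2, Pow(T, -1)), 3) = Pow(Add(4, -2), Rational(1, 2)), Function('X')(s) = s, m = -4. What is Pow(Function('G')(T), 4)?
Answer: 256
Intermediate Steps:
T = Mul(2, Pow(Add(-3, Pow(2, Rational(1, 2))), -1)) (T = Mul(2, Pow(Add(-3, Pow(Add(4, -2), Rational(1, 2))), -1)) = Mul(2, Pow(Add(-3, Pow(2, Rational(1, 2))), -1)) ≈ -1.2612)
Function('G')(E) = -4
Pow(Function('G')(T), 4) = Pow(-4, 4) = 256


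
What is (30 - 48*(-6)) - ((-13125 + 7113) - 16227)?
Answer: 22557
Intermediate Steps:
(30 - 48*(-6)) - ((-13125 + 7113) - 16227) = (30 + 288) - (-6012 - 16227) = 318 - 1*(-22239) = 318 + 22239 = 22557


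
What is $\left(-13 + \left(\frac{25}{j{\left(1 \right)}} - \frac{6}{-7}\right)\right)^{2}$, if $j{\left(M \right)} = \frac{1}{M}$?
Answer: $\frac{8100}{49} \approx 165.31$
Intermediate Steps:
$\left(-13 + \left(\frac{25}{j{\left(1 \right)}} - \frac{6}{-7}\right)\right)^{2} = \left(-13 + \left(\frac{25}{1^{-1}} - \frac{6}{-7}\right)\right)^{2} = \left(-13 - \left(- \frac{6}{7} - \frac{25}{1}\right)\right)^{2} = \left(-13 + \left(25 \cdot 1 + \frac{6}{7}\right)\right)^{2} = \left(-13 + \left(25 + \frac{6}{7}\right)\right)^{2} = \left(-13 + \frac{181}{7}\right)^{2} = \left(\frac{90}{7}\right)^{2} = \frac{8100}{49}$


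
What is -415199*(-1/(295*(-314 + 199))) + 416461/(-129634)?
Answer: -67952346591/4397833450 ≈ -15.451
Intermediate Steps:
-415199*(-1/(295*(-314 + 199))) + 416461/(-129634) = -415199/((-115*(-295))) + 416461*(-1/129634) = -415199/33925 - 416461/129634 = -67952346591/4397833450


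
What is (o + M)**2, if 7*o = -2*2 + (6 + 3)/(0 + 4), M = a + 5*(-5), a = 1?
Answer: 9409/16 ≈ 588.06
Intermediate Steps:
M = -24 (M = 1 + 5*(-5) = 1 - 25 = -24)
o = -1/4 (o = (-2*2 + (6 + 3)/(0 + 4))/7 = (-4 + 9/4)/7 = (1/7)*(-7/4) = -1/4 ≈ -0.25000)
(o + M)**2 = (-1/4 - 24)**2 = (-97/4)**2 = 9409/16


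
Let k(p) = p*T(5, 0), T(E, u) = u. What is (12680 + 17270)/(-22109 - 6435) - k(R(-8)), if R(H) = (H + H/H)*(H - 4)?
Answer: -14975/14272 ≈ -1.0493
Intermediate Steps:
R(H) = (1 + H)*(-4 + H) (R(H) = (H + 1)*(-4 + H) = (1 + H)*(-4 + H))
k(p) = 0 (k(p) = p*0 = 0)
(12680 + 17270)/(-22109 - 6435) - k(R(-8)) = (12680 + 17270)/(-22109 - 6435) - 1*0 = 29950/(-28544) + 0 = 29950*(-1/28544) + 0 = -14975/14272 + 0 = -14975/14272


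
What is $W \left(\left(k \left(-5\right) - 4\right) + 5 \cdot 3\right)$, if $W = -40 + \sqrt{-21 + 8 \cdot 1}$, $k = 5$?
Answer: $560 - 14 i \sqrt{13} \approx 560.0 - 50.478 i$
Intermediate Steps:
$W = -40 + i \sqrt{13}$ ($W = -40 + \sqrt{-21 + 8} = -40 + \sqrt{-13} = -40 + i \sqrt{13} \approx -40.0 + 3.6056 i$)
$W \left(\left(k \left(-5\right) - 4\right) + 5 \cdot 3\right) = \left(-40 + i \sqrt{13}\right) \left(\left(5 \left(-5\right) - 4\right) + 5 \cdot 3\right) = \left(-40 + i \sqrt{13}\right) \left(\left(-25 - 4\right) + 15\right) = \left(-40 + i \sqrt{13}\right) \left(-29 + 15\right) = \left(-40 + i \sqrt{13}\right) \left(-14\right) = 560 - 14 i \sqrt{13}$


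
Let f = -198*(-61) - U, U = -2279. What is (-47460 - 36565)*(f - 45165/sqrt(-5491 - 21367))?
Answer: -1206346925 - 3794989125*I*sqrt(26858)/26858 ≈ -1.2063e+9 - 2.3157e+7*I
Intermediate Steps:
f = 14357 (f = -198*(-61) - 1*(-2279) = 12078 + 2279 = 14357)
(-47460 - 36565)*(f - 45165/sqrt(-5491 - 21367)) = (-47460 - 36565)*(14357 - 45165/sqrt(-5491 - 21367)) = -84025*(14357 - 45165*(-I*sqrt(26858)/26858)) = -84025*(14357 - (-45165)*I*sqrt(26858)/26858) = -84025*(14357 + 45165*I*sqrt(26858)/26858) = -1206346925 - 3794989125*I*sqrt(26858)/26858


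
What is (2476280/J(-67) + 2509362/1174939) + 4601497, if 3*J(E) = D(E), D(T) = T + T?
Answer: 357869996213635/78720913 ≈ 4.5461e+6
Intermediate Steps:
D(T) = 2*T
J(E) = 2*E/3 (J(E) = (2*E)/3 = 2*E/3)
(2476280/J(-67) + 2509362/1174939) + 4601497 = (2476280/(((⅔)*(-67))) + 2509362/1174939) + 4601497 = (2476280/(-134/3) + 2509362*(1/1174939)) + 4601497 = (2476280*(-3/134) + 2509362/1174939) + 4601497 = (-3714420/67 + 2509362/1174939) + 4601497 = -4364048793126/78720913 + 4601497 = 357869996213635/78720913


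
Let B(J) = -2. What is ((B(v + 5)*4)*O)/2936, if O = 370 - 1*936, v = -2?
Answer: 566/367 ≈ 1.5422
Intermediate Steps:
O = -566 (O = 370 - 936 = -566)
((B(v + 5)*4)*O)/2936 = (-2*4*(-566))/2936 = -8*(-566)*(1/2936) = 4528*(1/2936) = 566/367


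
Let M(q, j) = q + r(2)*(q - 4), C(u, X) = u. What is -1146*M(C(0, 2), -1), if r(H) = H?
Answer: 9168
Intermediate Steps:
M(q, j) = -8 + 3*q (M(q, j) = q + 2*(q - 4) = q + 2*(-4 + q) = q + (-8 + 2*q) = -8 + 3*q)
-1146*M(C(0, 2), -1) = -1146*(-8 + 3*0) = -1146*(-8 + 0) = -1146*(-8) = 9168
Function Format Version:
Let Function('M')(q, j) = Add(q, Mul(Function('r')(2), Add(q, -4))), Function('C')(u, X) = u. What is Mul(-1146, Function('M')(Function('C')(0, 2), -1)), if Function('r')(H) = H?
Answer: 9168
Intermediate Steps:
Function('M')(q, j) = Add(-8, Mul(3, q)) (Function('M')(q, j) = Add(q, Mul(2, Add(q, -4))) = Add(q, Mul(2, Add(-4, q))) = Add(q, Add(-8, Mul(2, q))) = Add(-8, Mul(3, q)))
Mul(-1146, Function('M')(Function('C')(0, 2), -1)) = Mul(-1146, Add(-8, Mul(3, 0))) = Mul(-1146, Add(-8, 0)) = Mul(-1146, -8) = 9168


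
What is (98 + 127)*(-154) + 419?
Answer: -34231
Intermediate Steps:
(98 + 127)*(-154) + 419 = 225*(-154) + 419 = -34650 + 419 = -34231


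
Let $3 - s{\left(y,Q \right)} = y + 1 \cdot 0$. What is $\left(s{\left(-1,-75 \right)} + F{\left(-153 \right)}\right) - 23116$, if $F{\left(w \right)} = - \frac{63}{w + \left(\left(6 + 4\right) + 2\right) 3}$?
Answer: $- \frac{300449}{13} \approx -23111.0$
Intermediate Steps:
$s{\left(y,Q \right)} = 3 - y$ ($s{\left(y,Q \right)} = 3 - \left(y + 1 \cdot 0\right) = 3 - \left(y + 0\right) = 3 - y$)
$F{\left(w \right)} = - \frac{63}{36 + w}$ ($F{\left(w \right)} = - \frac{63}{w + \left(10 + 2\right) 3} = - \frac{63}{w + 12 \cdot 3} = - \frac{63}{w + 36} = - \frac{63}{36 + w}$)
$\left(s{\left(-1,-75 \right)} + F{\left(-153 \right)}\right) - 23116 = \left(\left(3 - -1\right) - \frac{63}{36 - 153}\right) - 23116 = \left(\left(3 + 1\right) - \frac{63}{-117}\right) - 23116 = \left(4 - - \frac{7}{13}\right) - 23116 = \left(4 + \frac{7}{13}\right) - 23116 = \frac{59}{13} - 23116 = - \frac{300449}{13}$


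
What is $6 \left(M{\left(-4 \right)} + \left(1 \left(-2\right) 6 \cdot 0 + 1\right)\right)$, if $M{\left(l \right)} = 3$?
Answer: $24$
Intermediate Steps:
$6 \left(M{\left(-4 \right)} + \left(1 \left(-2\right) 6 \cdot 0 + 1\right)\right) = 6 \left(3 + \left(1 \left(-2\right) 6 \cdot 0 + 1\right)\right) = 6 \left(3 + \left(1 \left(\left(-12\right) 0\right) + 1\right)\right) = 6 \left(3 + \left(1 \cdot 0 + 1\right)\right) = 6 \left(3 + \left(0 + 1\right)\right) = 6 \left(3 + 1\right) = 6 \cdot 4 = 24$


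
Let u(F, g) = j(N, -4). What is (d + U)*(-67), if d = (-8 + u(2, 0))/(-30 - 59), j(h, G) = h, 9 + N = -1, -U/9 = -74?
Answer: -3972564/89 ≈ -44636.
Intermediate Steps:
U = 666 (U = -9*(-74) = 666)
N = -10 (N = -9 - 1 = -10)
u(F, g) = -10
d = 18/89 (d = (-8 - 10)/(-30 - 59) = -18/(-89) = -18*(-1/89) = 18/89 ≈ 0.20225)
(d + U)*(-67) = (18/89 + 666)*(-67) = (59292/89)*(-67) = -3972564/89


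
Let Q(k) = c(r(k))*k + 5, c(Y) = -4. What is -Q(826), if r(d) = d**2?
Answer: 3299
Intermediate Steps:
Q(k) = 5 - 4*k (Q(k) = -4*k + 5 = 5 - 4*k)
-Q(826) = -(5 - 4*826) = -(5 - 3304) = -1*(-3299) = 3299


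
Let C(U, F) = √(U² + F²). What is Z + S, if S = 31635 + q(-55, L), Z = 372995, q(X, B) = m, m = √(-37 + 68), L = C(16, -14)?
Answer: 404630 + √31 ≈ 4.0464e+5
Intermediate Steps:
C(U, F) = √(F² + U²)
L = 2*√113 (L = √((-14)² + 16²) = √(196 + 256) = √452 = 2*√113 ≈ 21.260)
m = √31 ≈ 5.5678
q(X, B) = √31
S = 31635 + √31 ≈ 31641.
Z + S = 372995 + (31635 + √31) = 404630 + √31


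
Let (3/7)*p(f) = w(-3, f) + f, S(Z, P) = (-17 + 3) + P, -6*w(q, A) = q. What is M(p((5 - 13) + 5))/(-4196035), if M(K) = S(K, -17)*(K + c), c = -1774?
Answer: -331049/25176210 ≈ -0.013149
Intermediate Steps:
w(q, A) = -q/6
S(Z, P) = -14 + P
p(f) = 7/6 + 7*f/3 (p(f) = 7*(-⅙*(-3) + f)/3 = 7*(½ + f)/3 = 7/6 + 7*f/3)
M(K) = 54994 - 31*K (M(K) = (-14 - 17)*(K - 1774) = -31*(-1774 + K) = 54994 - 31*K)
M(p((5 - 13) + 5))/(-4196035) = (54994 - 31*(7/6 + 7*((5 - 13) + 5)/3))/(-4196035) = (54994 - 31*(7/6 + 7*(-8 + 5)/3))*(-1/4196035) = (54994 - 31*(7/6 + (7/3)*(-3)))*(-1/4196035) = (54994 - 31*(7/6 - 7))*(-1/4196035) = (54994 - 31*(-35/6))*(-1/4196035) = (54994 + 1085/6)*(-1/4196035) = (331049/6)*(-1/4196035) = -331049/25176210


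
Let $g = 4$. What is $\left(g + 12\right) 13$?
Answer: $208$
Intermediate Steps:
$\left(g + 12\right) 13 = \left(4 + 12\right) 13 = 16 \cdot 13 = 208$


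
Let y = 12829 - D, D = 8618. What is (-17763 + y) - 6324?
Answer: -19876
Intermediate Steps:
y = 4211 (y = 12829 - 1*8618 = 12829 - 8618 = 4211)
(-17763 + y) - 6324 = (-17763 + 4211) - 6324 = -13552 - 6324 = -19876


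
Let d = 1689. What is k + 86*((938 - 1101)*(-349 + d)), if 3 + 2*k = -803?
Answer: -18784523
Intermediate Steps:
k = -403 (k = -3/2 + (1/2)*(-803) = -3/2 - 803/2 = -403)
k + 86*((938 - 1101)*(-349 + d)) = -403 + 86*((938 - 1101)*(-349 + 1689)) = -403 + 86*(-163*1340) = -403 + 86*(-218420) = -403 - 18784120 = -18784523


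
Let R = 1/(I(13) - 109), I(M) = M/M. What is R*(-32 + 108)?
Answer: -19/27 ≈ -0.70370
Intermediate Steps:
I(M) = 1
R = -1/108 (R = 1/(1 - 109) = 1/(-108) = -1/108 ≈ -0.0092593)
R*(-32 + 108) = -(-32 + 108)/108 = -1/108*76 = -19/27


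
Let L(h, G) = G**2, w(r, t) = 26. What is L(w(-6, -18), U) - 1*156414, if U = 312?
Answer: -59070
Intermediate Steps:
L(w(-6, -18), U) - 1*156414 = 312**2 - 1*156414 = 97344 - 156414 = -59070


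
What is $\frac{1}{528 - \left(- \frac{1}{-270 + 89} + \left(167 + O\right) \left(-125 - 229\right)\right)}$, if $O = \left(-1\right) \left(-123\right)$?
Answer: $\frac{181}{18677027} \approx 9.6911 \cdot 10^{-6}$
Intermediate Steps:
$O = 123$
$\frac{1}{528 - \left(- \frac{1}{-270 + 89} + \left(167 + O\right) \left(-125 - 229\right)\right)} = \frac{1}{528 + \left(\frac{1}{-270 + 89} - \left(167 + 123\right) \left(-125 - 229\right)\right)} = \frac{1}{528 + \left(\frac{1}{-181} - 290 \left(-354\right)\right)} = \frac{1}{528 - - \frac{18581459}{181}} = \frac{1}{528 + \left(- \frac{1}{181} + 102660\right)} = \frac{1}{528 + \frac{18581459}{181}} = \frac{1}{\frac{18677027}{181}} = \frac{181}{18677027}$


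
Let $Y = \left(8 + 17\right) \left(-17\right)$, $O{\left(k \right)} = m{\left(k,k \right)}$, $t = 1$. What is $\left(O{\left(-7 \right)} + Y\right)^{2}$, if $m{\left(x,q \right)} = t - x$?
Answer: $173889$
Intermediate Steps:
$m{\left(x,q \right)} = 1 - x$
$O{\left(k \right)} = 1 - k$
$Y = -425$ ($Y = 25 \left(-17\right) = -425$)
$\left(O{\left(-7 \right)} + Y\right)^{2} = \left(\left(1 - -7\right) - 425\right)^{2} = \left(\left(1 + 7\right) - 425\right)^{2} = \left(8 - 425\right)^{2} = \left(-417\right)^{2} = 173889$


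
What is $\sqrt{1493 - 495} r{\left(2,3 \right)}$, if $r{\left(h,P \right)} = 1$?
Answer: $\sqrt{998} \approx 31.591$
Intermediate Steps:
$\sqrt{1493 - 495} r{\left(2,3 \right)} = \sqrt{1493 - 495} \cdot 1 = \sqrt{998} \cdot 1 = \sqrt{998}$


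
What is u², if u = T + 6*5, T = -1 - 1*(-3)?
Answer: 1024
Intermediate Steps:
T = 2 (T = -1 + 3 = 2)
u = 32 (u = 2 + 6*5 = 2 + 30 = 32)
u² = 32² = 1024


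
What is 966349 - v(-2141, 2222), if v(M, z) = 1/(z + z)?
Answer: 4294454955/4444 ≈ 9.6635e+5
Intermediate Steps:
v(M, z) = 1/(2*z)
966349 - v(-2141, 2222) = 966349 - 1/(2*2222) = 966349 - 1*1/4444 = 966349 - 1/4444 = 4294454955/4444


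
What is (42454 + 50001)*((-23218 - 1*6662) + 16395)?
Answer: -1246755675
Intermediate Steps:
(42454 + 50001)*((-23218 - 1*6662) + 16395) = 92455*((-23218 - 6662) + 16395) = 92455*(-29880 + 16395) = 92455*(-13485) = -1246755675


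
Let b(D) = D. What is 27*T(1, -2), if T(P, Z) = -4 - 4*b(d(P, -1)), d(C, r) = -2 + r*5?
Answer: 648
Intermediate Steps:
d(C, r) = -2 + 5*r
T(P, Z) = 24 (T(P, Z) = -4 - 4*(-2 + 5*(-1)) = -4 - 4*(-2 - 5) = -4 - 4*(-7) = -4 + 28 = 24)
27*T(1, -2) = 27*24 = 648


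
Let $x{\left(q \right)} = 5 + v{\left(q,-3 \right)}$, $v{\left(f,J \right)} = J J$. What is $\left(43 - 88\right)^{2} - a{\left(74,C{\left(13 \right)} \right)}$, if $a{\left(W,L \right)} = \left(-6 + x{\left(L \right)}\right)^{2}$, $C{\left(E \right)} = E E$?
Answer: $1961$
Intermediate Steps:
$v{\left(f,J \right)} = J^{2}$
$C{\left(E \right)} = E^{2}$
$x{\left(q \right)} = 14$ ($x{\left(q \right)} = 5 + \left(-3\right)^{2} = 5 + 9 = 14$)
$a{\left(W,L \right)} = 64$ ($a{\left(W,L \right)} = \left(-6 + 14\right)^{2} = 8^{2} = 64$)
$\left(43 - 88\right)^{2} - a{\left(74,C{\left(13 \right)} \right)} = \left(43 - 88\right)^{2} - 64 = \left(-45\right)^{2} - 64 = 2025 - 64 = 1961$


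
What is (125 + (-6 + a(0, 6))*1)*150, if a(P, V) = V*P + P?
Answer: 17850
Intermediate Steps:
a(P, V) = P + P*V (a(P, V) = P*V + P = P + P*V)
(125 + (-6 + a(0, 6))*1)*150 = (125 + (-6 + 0*(1 + 6))*1)*150 = (125 + (-6 + 0*7)*1)*150 = (125 + (-6 + 0)*1)*150 = (125 - 6*1)*150 = (125 - 6)*150 = 119*150 = 17850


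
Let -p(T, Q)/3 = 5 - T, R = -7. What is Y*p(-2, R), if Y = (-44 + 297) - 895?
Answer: 13482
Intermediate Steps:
p(T, Q) = -15 + 3*T (p(T, Q) = -3*(5 - T) = -15 + 3*T)
Y = -642 (Y = 253 - 895 = -642)
Y*p(-2, R) = -642*(-15 + 3*(-2)) = -642*(-15 - 6) = -642*(-21) = 13482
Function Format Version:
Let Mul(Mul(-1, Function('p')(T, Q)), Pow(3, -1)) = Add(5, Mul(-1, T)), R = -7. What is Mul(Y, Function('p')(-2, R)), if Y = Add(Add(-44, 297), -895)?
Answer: 13482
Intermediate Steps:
Function('p')(T, Q) = Add(-15, Mul(3, T)) (Function('p')(T, Q) = Mul(-3, Add(5, Mul(-1, T))) = Add(-15, Mul(3, T)))
Y = -642 (Y = Add(253, -895) = -642)
Mul(Y, Function('p')(-2, R)) = Mul(-642, Add(-15, Mul(3, -2))) = Mul(-642, Add(-15, -6)) = Mul(-642, -21) = 13482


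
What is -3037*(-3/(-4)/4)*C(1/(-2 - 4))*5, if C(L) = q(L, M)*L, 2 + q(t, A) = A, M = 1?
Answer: -15185/32 ≈ -474.53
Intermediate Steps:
q(t, A) = -2 + A
C(L) = -L (C(L) = (-2 + 1)*L = -L)
-3037*(-3/(-4)/4)*C(1/(-2 - 4))*5 = -3037*(-3/(-4)/4)*(-1/(-2 - 4))*5 = -3037*(-3*(-¼)*(¼))*(-1/(-6))*5 = -3037*((¾)*(¼))*(-1*(-⅙))*5 = -3037*(3/16)*(⅙)*5 = -3037*5/32 = -15185/32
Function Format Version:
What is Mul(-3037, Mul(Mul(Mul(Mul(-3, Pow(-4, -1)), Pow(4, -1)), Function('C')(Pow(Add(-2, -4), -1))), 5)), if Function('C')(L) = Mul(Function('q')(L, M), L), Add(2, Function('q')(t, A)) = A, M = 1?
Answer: Rational(-15185, 32) ≈ -474.53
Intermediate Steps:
Function('q')(t, A) = Add(-2, A)
Function('C')(L) = Mul(-1, L) (Function('C')(L) = Mul(Add(-2, 1), L) = Mul(-1, L))
Mul(-3037, Mul(Mul(Mul(Mul(-3, Pow(-4, -1)), Pow(4, -1)), Function('C')(Pow(Add(-2, -4), -1))), 5)) = Mul(-3037, Mul(Mul(Mul(Mul(-3, Pow(-4, -1)), Pow(4, -1)), Mul(-1, Pow(Add(-2, -4), -1))), 5)) = Mul(-3037, Mul(Mul(Mul(Mul(-3, Rational(-1, 4)), Rational(1, 4)), Mul(-1, Pow(-6, -1))), 5)) = Mul(-3037, Mul(Mul(Mul(Rational(3, 4), Rational(1, 4)), Mul(-1, Rational(-1, 6))), 5)) = Mul(-3037, Mul(Mul(Rational(3, 16), Rational(1, 6)), 5)) = Mul(-3037, Mul(Rational(1, 32), 5)) = Mul(-3037, Rational(5, 32)) = Rational(-15185, 32)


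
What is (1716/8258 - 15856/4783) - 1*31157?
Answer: -615381176709/19749007 ≈ -31160.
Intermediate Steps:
(1716/8258 - 15856/4783) - 1*31157 = (1716*(1/8258) - 15856*1/4783) - 31157 = (858/4129 - 15856/4783) - 31157 = -61365610/19749007 - 31157 = -615381176709/19749007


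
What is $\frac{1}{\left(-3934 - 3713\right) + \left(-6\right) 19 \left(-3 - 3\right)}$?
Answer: $- \frac{1}{6963} \approx -0.00014362$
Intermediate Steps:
$\frac{1}{\left(-3934 - 3713\right) + \left(-6\right) 19 \left(-3 - 3\right)} = \frac{1}{\left(-3934 - 3713\right) - 114 \left(-3 - 3\right)} = \frac{1}{-7647 - -684} = \frac{1}{-7647 + 684} = \frac{1}{-6963} = - \frac{1}{6963}$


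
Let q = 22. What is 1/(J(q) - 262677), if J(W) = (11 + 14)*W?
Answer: -1/262127 ≈ -3.8149e-6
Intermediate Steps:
J(W) = 25*W
1/(J(q) - 262677) = 1/(25*22 - 262677) = 1/(550 - 262677) = 1/(-262127) = -1/262127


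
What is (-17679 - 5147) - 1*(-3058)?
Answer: -19768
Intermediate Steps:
(-17679 - 5147) - 1*(-3058) = -22826 + 3058 = -19768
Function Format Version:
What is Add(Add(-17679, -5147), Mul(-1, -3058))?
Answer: -19768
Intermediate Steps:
Add(Add(-17679, -5147), Mul(-1, -3058)) = Add(-22826, 3058) = -19768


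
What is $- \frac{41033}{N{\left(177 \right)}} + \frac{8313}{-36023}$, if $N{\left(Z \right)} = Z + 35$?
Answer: $- \frac{534065}{2756} \approx -193.78$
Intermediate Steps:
$N{\left(Z \right)} = 35 + Z$
$- \frac{41033}{N{\left(177 \right)}} + \frac{8313}{-36023} = - \frac{41033}{35 + 177} + \frac{8313}{-36023} = - \frac{41033}{212} + 8313 \left(- \frac{1}{36023}\right) = \left(-41033\right) \frac{1}{212} - \frac{3}{13} = - \frac{41033}{212} - \frac{3}{13} = - \frac{534065}{2756}$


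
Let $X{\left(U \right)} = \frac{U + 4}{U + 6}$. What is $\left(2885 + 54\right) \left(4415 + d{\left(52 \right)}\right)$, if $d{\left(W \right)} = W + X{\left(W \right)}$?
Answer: $\frac{380809169}{29} \approx 1.3131 \cdot 10^{7}$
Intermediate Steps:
$X{\left(U \right)} = \frac{4 + U}{6 + U}$
$d{\left(W \right)} = W + \frac{4 + W}{6 + W}$
$\left(2885 + 54\right) \left(4415 + d{\left(52 \right)}\right) = \left(2885 + 54\right) \left(4415 + \frac{4 + 52 + 52 \left(6 + 52\right)}{6 + 52}\right) = 2939 \left(4415 + \frac{4 + 52 + 52 \cdot 58}{58}\right) = 2939 \left(4415 + \frac{4 + 52 + 3016}{58}\right) = 2939 \left(4415 + \frac{1}{58} \cdot 3072\right) = 2939 \left(4415 + \frac{1536}{29}\right) = 2939 \cdot \frac{129571}{29} = \frac{380809169}{29}$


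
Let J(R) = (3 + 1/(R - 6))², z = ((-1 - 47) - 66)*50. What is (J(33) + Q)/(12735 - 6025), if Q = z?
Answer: -2074288/2445795 ≈ -0.84810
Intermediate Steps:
z = -5700 (z = (-48 - 66)*50 = -114*50 = -5700)
J(R) = (3 + 1/(-6 + R))²
Q = -5700
(J(33) + Q)/(12735 - 6025) = ((-17 + 3*33)²/(-6 + 33)² - 5700)/(12735 - 6025) = ((-17 + 99)²/27² - 5700)/6710 = (82²*(1/729) - 5700)*(1/6710) = (6724*(1/729) - 5700)*(1/6710) = (6724/729 - 5700)*(1/6710) = -4148576/729*1/6710 = -2074288/2445795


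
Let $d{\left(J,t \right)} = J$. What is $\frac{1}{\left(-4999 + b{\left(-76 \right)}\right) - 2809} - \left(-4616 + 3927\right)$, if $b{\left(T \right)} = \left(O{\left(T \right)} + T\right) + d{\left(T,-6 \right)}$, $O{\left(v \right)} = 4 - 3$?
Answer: $\frac{5483750}{7959} \approx 689.0$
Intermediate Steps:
$O{\left(v \right)} = 1$ ($O{\left(v \right)} = 4 - 3 = 1$)
$b{\left(T \right)} = 1 + 2 T$ ($b{\left(T \right)} = \left(1 + T\right) + T = 1 + 2 T$)
$\frac{1}{\left(-4999 + b{\left(-76 \right)}\right) - 2809} - \left(-4616 + 3927\right) = \frac{1}{\left(-4999 + \left(1 + 2 \left(-76\right)\right)\right) - 2809} - \left(-4616 + 3927\right) = \frac{1}{\left(-4999 + \left(1 - 152\right)\right) - 2809} - -689 = \frac{1}{\left(-4999 - 151\right) - 2809} + 689 = \frac{1}{-5150 - 2809} + 689 = \frac{1}{-7959} + 689 = - \frac{1}{7959} + 689 = \frac{5483750}{7959}$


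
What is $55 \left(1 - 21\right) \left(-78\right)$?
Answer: $85800$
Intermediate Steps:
$55 \left(1 - 21\right) \left(-78\right) = 55 \left(-20\right) \left(-78\right) = \left(-1100\right) \left(-78\right) = 85800$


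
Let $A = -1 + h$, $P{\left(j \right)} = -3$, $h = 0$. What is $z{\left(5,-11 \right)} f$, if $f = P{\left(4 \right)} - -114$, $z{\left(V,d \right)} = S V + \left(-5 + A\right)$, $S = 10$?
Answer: $4884$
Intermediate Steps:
$A = -1$ ($A = -1 + 0 = -1$)
$z{\left(V,d \right)} = -6 + 10 V$ ($z{\left(V,d \right)} = 10 V - 6 = -6 + 10 V$)
$f = 111$ ($f = -3 - -114 = -3 + 114 = 111$)
$z{\left(5,-11 \right)} f = \left(-6 + 10 \cdot 5\right) 111 = \left(-6 + 50\right) 111 = 44 \cdot 111 = 4884$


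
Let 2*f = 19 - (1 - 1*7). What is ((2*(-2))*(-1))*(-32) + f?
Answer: -231/2 ≈ -115.50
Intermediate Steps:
f = 25/2 (f = (19 - (1 - 1*7))/2 = (19 - (1 - 7))/2 = (19 - 1*(-6))/2 = (19 + 6)/2 = (½)*25 = 25/2 ≈ 12.500)
((2*(-2))*(-1))*(-32) + f = ((2*(-2))*(-1))*(-32) + 25/2 = -4*(-1)*(-32) + 25/2 = 4*(-32) + 25/2 = -128 + 25/2 = -231/2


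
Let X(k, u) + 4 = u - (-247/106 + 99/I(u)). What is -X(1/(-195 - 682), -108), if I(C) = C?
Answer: 69167/636 ≈ 108.75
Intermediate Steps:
X(k, u) = -177/106 + u - 99/u (X(k, u) = -4 + (u - (-247/106 + 99/u)) = -4 + (u + (247/106 - 99/u)) = -4 + (247/106 + u - 99/u) = -177/106 + u - 99/u)
-X(1/(-195 - 682), -108) = -(-177/106 - 108 - 99/(-108)) = -(-177/106 - 108 - 99*(-1/108)) = -(-177/106 - 108 + 11/12) = -1*(-69167/636) = 69167/636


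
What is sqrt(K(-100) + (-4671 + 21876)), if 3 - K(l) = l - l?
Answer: 6*sqrt(478) ≈ 131.18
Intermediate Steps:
K(l) = 3 (K(l) = 3 - (l - l) = 3 - 1*0 = 3 + 0 = 3)
sqrt(K(-100) + (-4671 + 21876)) = sqrt(3 + (-4671 + 21876)) = sqrt(3 + 17205) = sqrt(17208) = 6*sqrt(478)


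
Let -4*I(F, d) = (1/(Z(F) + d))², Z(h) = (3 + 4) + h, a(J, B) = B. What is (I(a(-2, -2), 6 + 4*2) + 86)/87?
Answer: 124183/125628 ≈ 0.98850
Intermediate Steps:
Z(h) = 7 + h
I(F, d) = -1/(4*(7 + F + d)²) (I(F, d) = -1/(4*((7 + F) + d)²) = -1/(4*(7 + F + d)²))
(I(a(-2, -2), 6 + 4*2) + 86)/87 = (-1/(4*(7 - 2 + (6 + 4*2))²) + 86)/87 = (-1/(4*(7 - 2 + (6 + 8))²) + 86)*(1/87) = (-1/(4*(7 - 2 + 14)²) + 86)*(1/87) = (-¼/19² + 86)*(1/87) = (-¼*1/361 + 86)*(1/87) = (-1/1444 + 86)*(1/87) = (124183/1444)*(1/87) = 124183/125628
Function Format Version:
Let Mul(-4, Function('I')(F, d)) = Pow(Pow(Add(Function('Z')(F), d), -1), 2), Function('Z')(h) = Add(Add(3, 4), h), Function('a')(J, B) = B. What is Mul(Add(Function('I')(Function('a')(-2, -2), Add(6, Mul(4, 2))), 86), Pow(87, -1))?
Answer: Rational(124183, 125628) ≈ 0.98850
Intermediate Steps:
Function('Z')(h) = Add(7, h)
Function('I')(F, d) = Mul(Rational(-1, 4), Pow(Add(7, F, d), -2)) (Function('I')(F, d) = Mul(Rational(-1, 4), Pow(Pow(Add(Add(7, F), d), -1), 2)) = Mul(Rational(-1, 4), Pow(Pow(Add(7, F, d), -1), 2)) = Mul(Rational(-1, 4), Pow(Add(7, F, d), -2)))
Mul(Add(Function('I')(Function('a')(-2, -2), Add(6, Mul(4, 2))), 86), Pow(87, -1)) = Mul(Add(Mul(Rational(-1, 4), Pow(Add(7, -2, Add(6, Mul(4, 2))), -2)), 86), Pow(87, -1)) = Mul(Add(Mul(Rational(-1, 4), Pow(Add(7, -2, Add(6, 8)), -2)), 86), Rational(1, 87)) = Mul(Add(Mul(Rational(-1, 4), Pow(Add(7, -2, 14), -2)), 86), Rational(1, 87)) = Mul(Add(Mul(Rational(-1, 4), Pow(19, -2)), 86), Rational(1, 87)) = Mul(Add(Mul(Rational(-1, 4), Rational(1, 361)), 86), Rational(1, 87)) = Mul(Add(Rational(-1, 1444), 86), Rational(1, 87)) = Mul(Rational(124183, 1444), Rational(1, 87)) = Rational(124183, 125628)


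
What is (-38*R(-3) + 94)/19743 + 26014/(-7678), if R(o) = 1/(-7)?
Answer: -598302821/176851213 ≈ -3.3831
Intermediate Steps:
R(o) = -⅐ (R(o) = 1*(-⅐) = -⅐)
(-38*R(-3) + 94)/19743 + 26014/(-7678) = (-38*(-⅐) + 94)/19743 + 26014/(-7678) = (38/7 + 94)*(1/19743) + 26014*(-1/7678) = (696/7)*(1/19743) - 13007/3839 = 232/46067 - 13007/3839 = -598302821/176851213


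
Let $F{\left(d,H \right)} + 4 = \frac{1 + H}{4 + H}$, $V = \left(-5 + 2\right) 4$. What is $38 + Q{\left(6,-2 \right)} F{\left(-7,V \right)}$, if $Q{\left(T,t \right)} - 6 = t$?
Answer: $\frac{55}{2} \approx 27.5$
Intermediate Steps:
$V = -12$ ($V = \left(-3\right) 4 = -12$)
$F{\left(d,H \right)} = -4 + \frac{1 + H}{4 + H}$
$Q{\left(T,t \right)} = 6 + t$
$38 + Q{\left(6,-2 \right)} F{\left(-7,V \right)} = 38 + \left(6 - 2\right) \frac{3 \left(-5 - -12\right)}{4 - 12} = 38 + 4 \frac{3 \left(-5 + 12\right)}{-8} = 38 + 4 \cdot 3 \left(- \frac{1}{8}\right) 7 = 38 + 4 \left(- \frac{21}{8}\right) = 38 - \frac{21}{2} = \frac{55}{2}$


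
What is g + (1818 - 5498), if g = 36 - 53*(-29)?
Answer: -2107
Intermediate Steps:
g = 1573 (g = 36 + 1537 = 1573)
g + (1818 - 5498) = 1573 + (1818 - 5498) = 1573 - 3680 = -2107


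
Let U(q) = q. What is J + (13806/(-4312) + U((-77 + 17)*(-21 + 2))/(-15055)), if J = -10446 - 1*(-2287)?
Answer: -52987187345/6491716 ≈ -8162.3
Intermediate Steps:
J = -8159 (J = -10446 + 2287 = -8159)
J + (13806/(-4312) + U((-77 + 17)*(-21 + 2))/(-15055)) = -8159 + (13806/(-4312) + ((-77 + 17)*(-21 + 2))/(-15055)) = -8159 + (13806*(-1/4312) - 60*(-19)*(-1/15055)) = -8159 + (-6903/2156 + 1140*(-1/15055)) = -8159 + (-6903/2156 - 228/3011) = -8159 - 21276501/6491716 = -52987187345/6491716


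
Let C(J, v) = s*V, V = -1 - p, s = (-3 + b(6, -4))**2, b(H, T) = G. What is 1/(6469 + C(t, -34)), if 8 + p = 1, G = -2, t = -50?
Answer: 1/6619 ≈ 0.00015108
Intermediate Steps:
b(H, T) = -2
p = -7 (p = -8 + 1 = -7)
s = 25 (s = (-3 - 2)**2 = (-5)**2 = 25)
V = 6 (V = -1 - 1*(-7) = -1 + 7 = 6)
C(J, v) = 150 (C(J, v) = 25*6 = 150)
1/(6469 + C(t, -34)) = 1/(6469 + 150) = 1/6619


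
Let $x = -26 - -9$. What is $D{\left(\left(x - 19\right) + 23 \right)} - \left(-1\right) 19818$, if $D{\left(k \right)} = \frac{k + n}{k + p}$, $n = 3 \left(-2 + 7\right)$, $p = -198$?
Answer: $\frac{4181596}{211} \approx 19818.0$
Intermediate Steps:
$x = -17$ ($x = -26 + 9 = -17$)
$n = 15$ ($n = 3 \cdot 5 = 15$)
$D{\left(k \right)} = \frac{15 + k}{-198 + k}$ ($D{\left(k \right)} = \frac{k + 15}{k - 198} = \frac{15 + k}{-198 + k}$)
$D{\left(\left(x - 19\right) + 23 \right)} - \left(-1\right) 19818 = \frac{15 + \left(\left(-17 - 19\right) + 23\right)}{-198 + \left(\left(-17 - 19\right) + 23\right)} - \left(-1\right) 19818 = \frac{15 + \left(-36 + 23\right)}{-198 + \left(-36 + 23\right)} - -19818 = \frac{15 - 13}{-198 - 13} + 19818 = \frac{1}{-211} \cdot 2 + 19818 = \left(- \frac{1}{211}\right) 2 + 19818 = - \frac{2}{211} + 19818 = \frac{4181596}{211}$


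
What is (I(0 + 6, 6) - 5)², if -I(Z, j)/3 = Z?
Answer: 529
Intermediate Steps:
I(Z, j) = -3*Z
(I(0 + 6, 6) - 5)² = (-3*(0 + 6) - 5)² = (-3*6 - 5)² = (-18 - 5)² = (-23)² = 529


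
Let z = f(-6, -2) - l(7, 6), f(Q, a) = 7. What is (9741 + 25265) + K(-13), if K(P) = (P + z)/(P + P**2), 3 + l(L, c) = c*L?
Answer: 1820297/52 ≈ 35006.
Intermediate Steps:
l(L, c) = -3 + L*c (l(L, c) = -3 + c*L = -3 + L*c)
z = -32 (z = 7 - (-3 + 7*6) = 7 - (-3 + 42) = 7 - 1*39 = 7 - 39 = -32)
K(P) = (-32 + P)/(P + P**2) (K(P) = (P - 32)/(P + P**2) = (-32 + P)/(P + P**2))
(9741 + 25265) + K(-13) = (9741 + 25265) + (-32 - 13)/((-13)*(1 - 13)) = 35006 - 1/13*(-45)/(-12) = 35006 - 1/13*(-1/12)*(-45) = 35006 - 15/52 = 1820297/52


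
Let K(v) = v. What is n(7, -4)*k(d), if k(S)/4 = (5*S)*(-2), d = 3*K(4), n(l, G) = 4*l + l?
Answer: -16800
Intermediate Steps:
n(l, G) = 5*l
d = 12 (d = 3*4 = 12)
k(S) = -40*S (k(S) = 4*((5*S)*(-2)) = 4*(-10*S) = -40*S)
n(7, -4)*k(d) = (5*7)*(-40*12) = 35*(-480) = -16800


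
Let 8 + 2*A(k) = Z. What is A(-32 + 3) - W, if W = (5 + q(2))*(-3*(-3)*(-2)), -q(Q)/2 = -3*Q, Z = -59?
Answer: 545/2 ≈ 272.50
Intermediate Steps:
A(k) = -67/2 (A(k) = -4 + (½)*(-59) = -4 - 59/2 = -67/2)
q(Q) = 6*Q (q(Q) = -(-6)*Q = 6*Q)
W = -306 (W = (5 + 6*2)*(-3*(-3)*(-2)) = (5 + 12)*(9*(-2)) = 17*(-18) = -306)
A(-32 + 3) - W = -67/2 - 1*(-306) = -67/2 + 306 = 545/2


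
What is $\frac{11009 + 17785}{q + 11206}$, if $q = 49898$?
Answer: $\frac{4799}{10184} \approx 0.47123$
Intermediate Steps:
$\frac{11009 + 17785}{q + 11206} = \frac{11009 + 17785}{49898 + 11206} = \frac{28794}{61104} = 28794 \cdot \frac{1}{61104} = \frac{4799}{10184}$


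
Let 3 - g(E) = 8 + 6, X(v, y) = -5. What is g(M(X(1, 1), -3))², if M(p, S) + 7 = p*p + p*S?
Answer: 121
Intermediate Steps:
M(p, S) = -7 + p² + S*p (M(p, S) = -7 + (p*p + p*S) = -7 + (p² + S*p) = -7 + p² + S*p)
g(E) = -11 (g(E) = 3 - (8 + 6) = 3 - 1*14 = 3 - 14 = -11)
g(M(X(1, 1), -3))² = (-11)² = 121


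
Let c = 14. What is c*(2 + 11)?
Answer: 182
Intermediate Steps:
c*(2 + 11) = 14*(2 + 11) = 14*13 = 182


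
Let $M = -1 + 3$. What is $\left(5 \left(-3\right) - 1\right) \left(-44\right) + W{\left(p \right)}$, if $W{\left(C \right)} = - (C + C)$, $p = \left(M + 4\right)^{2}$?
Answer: $632$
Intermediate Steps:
$M = 2$
$p = 36$ ($p = \left(2 + 4\right)^{2} = 6^{2} = 36$)
$W{\left(C \right)} = - 2 C$
$\left(5 \left(-3\right) - 1\right) \left(-44\right) + W{\left(p \right)} = \left(5 \left(-3\right) - 1\right) \left(-44\right) - 72 = \left(-15 - 1\right) \left(-44\right) - 72 = \left(-16\right) \left(-44\right) - 72 = 704 - 72 = 632$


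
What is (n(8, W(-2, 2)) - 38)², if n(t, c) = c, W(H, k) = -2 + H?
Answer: 1764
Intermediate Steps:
(n(8, W(-2, 2)) - 38)² = ((-2 - 2) - 38)² = (-4 - 38)² = (-42)² = 1764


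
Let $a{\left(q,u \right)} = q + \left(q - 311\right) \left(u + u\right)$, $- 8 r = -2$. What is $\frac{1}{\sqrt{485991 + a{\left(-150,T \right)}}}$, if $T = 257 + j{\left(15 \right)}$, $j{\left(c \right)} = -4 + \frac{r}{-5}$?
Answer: $\frac{\sqrt{25262110}}{2526211} \approx 0.0019896$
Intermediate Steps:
$r = \frac{1}{4}$ ($r = \left(- \frac{1}{8}\right) \left(-2\right) = \frac{1}{4} \approx 0.25$)
$j{\left(c \right)} = - \frac{81}{20}$ ($j{\left(c \right)} = -4 + \frac{1}{4 \left(-5\right)} = -4 + \frac{1}{4} \left(- \frac{1}{5}\right) = -4 - \frac{1}{20} = - \frac{81}{20}$)
$T = \frac{5059}{20}$ ($T = 257 - \frac{81}{20} = \frac{5059}{20} \approx 252.95$)
$a{\left(q,u \right)} = q + 2 u \left(-311 + q\right)$ ($a{\left(q,u \right)} = q + \left(-311 + q\right) 2 u = q + 2 u \left(-311 + q\right)$)
$\frac{1}{\sqrt{485991 + a{\left(-150,T \right)}}} = \frac{1}{\sqrt{485991 - \left(\frac{1574849}{10} + 75885\right)}} = \frac{1}{\sqrt{485991 - \frac{2333699}{10}}} = \frac{1}{\sqrt{\frac{2526211}{10}}} = \frac{1}{\frac{1}{10} \sqrt{25262110}} = \frac{\sqrt{25262110}}{2526211}$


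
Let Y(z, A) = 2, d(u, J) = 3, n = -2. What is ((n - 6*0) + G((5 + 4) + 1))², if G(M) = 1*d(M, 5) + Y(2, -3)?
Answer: 9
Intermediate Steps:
G(M) = 5 (G(M) = 1*3 + 2 = 3 + 2 = 5)
((n - 6*0) + G((5 + 4) + 1))² = ((-2 - 6*0) + 5)² = ((-2 + 0) + 5)² = (-2 + 5)² = 3² = 9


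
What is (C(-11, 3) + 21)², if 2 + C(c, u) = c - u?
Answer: 25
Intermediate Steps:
C(c, u) = -2 + c - u (C(c, u) = -2 + (c - u) = -2 + c - u)
(C(-11, 3) + 21)² = ((-2 - 11 - 1*3) + 21)² = ((-2 - 11 - 3) + 21)² = (-16 + 21)² = 5² = 25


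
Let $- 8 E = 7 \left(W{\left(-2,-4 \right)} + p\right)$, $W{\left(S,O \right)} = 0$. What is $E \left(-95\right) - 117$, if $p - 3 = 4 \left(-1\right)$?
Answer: $- \frac{1601}{8} \approx -200.13$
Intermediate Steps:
$p = -1$ ($p = 3 + 4 \left(-1\right) = 3 - 4 = -1$)
$E = \frac{7}{8}$ ($E = - \frac{7 \left(0 - 1\right)}{8} = - \frac{7 \left(-1\right)}{8} = \left(- \frac{1}{8}\right) \left(-7\right) = \frac{7}{8} \approx 0.875$)
$E \left(-95\right) - 117 = \frac{7}{8} \left(-95\right) - 117 = - \frac{665}{8} - 117 = - \frac{1601}{8}$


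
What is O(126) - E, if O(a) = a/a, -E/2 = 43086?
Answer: 86173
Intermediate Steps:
E = -86172 (E = -2*43086 = -86172)
O(a) = 1
O(126) - E = 1 - 1*(-86172) = 1 + 86172 = 86173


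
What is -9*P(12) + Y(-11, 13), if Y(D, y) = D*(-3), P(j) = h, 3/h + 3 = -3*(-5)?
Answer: 123/4 ≈ 30.750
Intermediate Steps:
h = ¼ (h = 3/(-3 - 3*(-5)) = 3/(-3 + 15) = 3/12 = 3*(1/12) = ¼ ≈ 0.25000)
P(j) = ¼
Y(D, y) = -3*D
-9*P(12) + Y(-11, 13) = -9*¼ - 3*(-11) = -9/4 + 33 = 123/4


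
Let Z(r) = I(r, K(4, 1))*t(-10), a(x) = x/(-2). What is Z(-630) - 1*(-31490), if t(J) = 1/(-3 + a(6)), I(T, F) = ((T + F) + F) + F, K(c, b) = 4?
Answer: 31593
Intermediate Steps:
a(x) = -x/2 (a(x) = x*(-1/2) = -x/2)
I(T, F) = T + 3*F (I(T, F) = ((F + T) + F) + F = (T + 2*F) + F = T + 3*F)
t(J) = -1/6 (t(J) = 1/(-3 - 1/2*6) = 1/(-3 - 3) = 1/(-6) = -1/6)
Z(r) = -2 - r/6 (Z(r) = (r + 3*4)*(-1/6) = (r + 12)*(-1/6) = (12 + r)*(-1/6) = -2 - r/6)
Z(-630) - 1*(-31490) = (-2 - 1/6*(-630)) - 1*(-31490) = (-2 + 105) + 31490 = 103 + 31490 = 31593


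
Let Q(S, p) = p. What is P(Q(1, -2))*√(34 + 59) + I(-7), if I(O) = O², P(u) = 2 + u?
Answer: 49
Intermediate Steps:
P(Q(1, -2))*√(34 + 59) + I(-7) = (2 - 2)*√(34 + 59) + (-7)² = 0*√93 + 49 = 0 + 49 = 49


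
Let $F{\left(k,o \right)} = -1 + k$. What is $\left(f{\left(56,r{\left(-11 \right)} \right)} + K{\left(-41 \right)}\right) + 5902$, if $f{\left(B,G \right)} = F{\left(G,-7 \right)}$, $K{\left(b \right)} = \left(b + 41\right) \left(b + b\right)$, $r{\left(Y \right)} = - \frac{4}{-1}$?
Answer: $5905$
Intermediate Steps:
$r{\left(Y \right)} = 4$ ($r{\left(Y \right)} = \left(-4\right) \left(-1\right) = 4$)
$K{\left(b \right)} = 2 b \left(41 + b\right)$ ($K{\left(b \right)} = \left(41 + b\right) 2 b = 2 b \left(41 + b\right)$)
$f{\left(B,G \right)} = -1 + G$
$\left(f{\left(56,r{\left(-11 \right)} \right)} + K{\left(-41 \right)}\right) + 5902 = \left(\left(-1 + 4\right) + 2 \left(-41\right) \left(41 - 41\right)\right) + 5902 = \left(3 + 2 \left(-41\right) 0\right) + 5902 = \left(3 + 0\right) + 5902 = 3 + 5902 = 5905$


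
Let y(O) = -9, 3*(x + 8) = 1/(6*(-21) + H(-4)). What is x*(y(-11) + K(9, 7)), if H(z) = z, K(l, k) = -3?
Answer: 6242/65 ≈ 96.031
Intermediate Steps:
x = -3121/390 (x = -8 + 1/(3*(6*(-21) - 4)) = -8 + 1/(3*(-126 - 4)) = -8 + (1/3)/(-130) = -8 + (1/3)*(-1/130) = -8 - 1/390 = -3121/390 ≈ -8.0026)
x*(y(-11) + K(9, 7)) = -3121*(-9 - 3)/390 = -3121/390*(-12) = 6242/65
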